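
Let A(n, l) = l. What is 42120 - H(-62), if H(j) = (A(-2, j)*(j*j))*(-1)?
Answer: -196208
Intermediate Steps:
H(j) = -j**3 (H(j) = (j*(j*j))*(-1) = (j*j**2)*(-1) = j**3*(-1) = -j**3)
42120 - H(-62) = 42120 - (-1)*(-62)**3 = 42120 - (-1)*(-238328) = 42120 - 1*238328 = 42120 - 238328 = -196208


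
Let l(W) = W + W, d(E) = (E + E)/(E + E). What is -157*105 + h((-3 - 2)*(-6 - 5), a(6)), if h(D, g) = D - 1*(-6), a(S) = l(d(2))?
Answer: -16424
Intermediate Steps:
d(E) = 1 (d(E) = (2*E)/((2*E)) = (2*E)*(1/(2*E)) = 1)
l(W) = 2*W
a(S) = 2 (a(S) = 2*1 = 2)
h(D, g) = 6 + D (h(D, g) = D + 6 = 6 + D)
-157*105 + h((-3 - 2)*(-6 - 5), a(6)) = -157*105 + (6 + (-3 - 2)*(-6 - 5)) = -16485 + (6 - 5*(-11)) = -16485 + (6 + 55) = -16485 + 61 = -16424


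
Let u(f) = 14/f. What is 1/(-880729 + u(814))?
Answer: -407/358456696 ≈ -1.1354e-6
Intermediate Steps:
1/(-880729 + u(814)) = 1/(-880729 + 14/814) = 1/(-880729 + 14*(1/814)) = 1/(-880729 + 7/407) = 1/(-358456696/407) = -407/358456696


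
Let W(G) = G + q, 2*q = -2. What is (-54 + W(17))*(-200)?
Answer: 7600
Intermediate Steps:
q = -1 (q = (½)*(-2) = -1)
W(G) = -1 + G (W(G) = G - 1 = -1 + G)
(-54 + W(17))*(-200) = (-54 + (-1 + 17))*(-200) = (-54 + 16)*(-200) = -38*(-200) = 7600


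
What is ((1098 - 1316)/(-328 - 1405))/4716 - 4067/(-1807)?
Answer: 16619642701/7384150098 ≈ 2.2507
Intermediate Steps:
((1098 - 1316)/(-328 - 1405))/4716 - 4067/(-1807) = -218/(-1733)*(1/4716) - 4067*(-1/1807) = -218*(-1/1733)*(1/4716) + 4067/1807 = (218/1733)*(1/4716) + 4067/1807 = 109/4086414 + 4067/1807 = 16619642701/7384150098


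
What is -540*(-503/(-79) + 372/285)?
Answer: -6218748/1501 ≈ -4143.1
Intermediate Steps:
-540*(-503/(-79) + 372/285) = -540*(-503*(-1/79) + 372*(1/285)) = -540*(503/79 + 124/95) = -540*57581/7505 = -6218748/1501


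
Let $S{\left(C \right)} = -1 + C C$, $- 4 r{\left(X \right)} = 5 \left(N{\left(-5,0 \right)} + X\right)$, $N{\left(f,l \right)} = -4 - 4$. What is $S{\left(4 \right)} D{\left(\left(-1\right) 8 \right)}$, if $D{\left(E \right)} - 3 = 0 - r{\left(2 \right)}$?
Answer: $- \frac{135}{2} \approx -67.5$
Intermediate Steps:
$N{\left(f,l \right)} = -8$ ($N{\left(f,l \right)} = -4 - 4 = -8$)
$r{\left(X \right)} = 10 - \frac{5 X}{4}$ ($r{\left(X \right)} = - \frac{5 \left(-8 + X\right)}{4} = - \frac{-40 + 5 X}{4} = 10 - \frac{5 X}{4}$)
$S{\left(C \right)} = -1 + C^{2}$
$D{\left(E \right)} = - \frac{9}{2}$ ($D{\left(E \right)} = 3 + \left(0 - \left(10 - \frac{5}{2}\right)\right) = 3 + \left(0 - \frac{15}{2}\right) = 3 - \frac{15}{2} = - \frac{9}{2}$)
$S{\left(4 \right)} D{\left(\left(-1\right) 8 \right)} = \left(-1 + 4^{2}\right) \left(- \frac{9}{2}\right) = \left(-1 + 16\right) \left(- \frac{9}{2}\right) = 15 \left(- \frac{9}{2}\right) = - \frac{135}{2}$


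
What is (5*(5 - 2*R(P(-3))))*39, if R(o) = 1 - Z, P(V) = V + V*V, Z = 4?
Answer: 2145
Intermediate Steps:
P(V) = V + V²
R(o) = -3 (R(o) = 1 - 1*4 = 1 - 4 = -3)
(5*(5 - 2*R(P(-3))))*39 = (5*(5 - 2*(-3)))*39 = (5*(5 + 6))*39 = (5*11)*39 = 55*39 = 2145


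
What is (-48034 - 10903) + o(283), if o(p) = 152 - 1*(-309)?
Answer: -58476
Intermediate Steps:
o(p) = 461 (o(p) = 152 + 309 = 461)
(-48034 - 10903) + o(283) = (-48034 - 10903) + 461 = -58937 + 461 = -58476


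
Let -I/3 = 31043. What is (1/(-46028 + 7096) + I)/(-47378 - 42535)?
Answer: 3625698229/3500492916 ≈ 1.0358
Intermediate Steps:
I = -93129 (I = -3*31043 = -93129)
(1/(-46028 + 7096) + I)/(-47378 - 42535) = (1/(-46028 + 7096) - 93129)/(-47378 - 42535) = (1/(-38932) - 93129)/(-89913) = (-1/38932 - 93129)*(-1/89913) = -3625698229/38932*(-1/89913) = 3625698229/3500492916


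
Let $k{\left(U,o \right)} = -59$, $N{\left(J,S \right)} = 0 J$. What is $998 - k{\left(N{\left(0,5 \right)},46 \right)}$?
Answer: $1057$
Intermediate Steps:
$N{\left(J,S \right)} = 0$
$998 - k{\left(N{\left(0,5 \right)},46 \right)} = 998 - -59 = 998 + 59 = 1057$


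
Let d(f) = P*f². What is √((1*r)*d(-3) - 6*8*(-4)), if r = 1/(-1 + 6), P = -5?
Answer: √183 ≈ 13.528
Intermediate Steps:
r = ⅕ (r = 1/5 = ⅕ ≈ 0.20000)
d(f) = -5*f²
√((1*r)*d(-3) - 6*8*(-4)) = √((1*(⅕))*(-5*(-3)²) - 6*8*(-4)) = √((-5*9)/5 - 48*(-4)) = √((⅕)*(-45) + 192) = √(-9 + 192) = √183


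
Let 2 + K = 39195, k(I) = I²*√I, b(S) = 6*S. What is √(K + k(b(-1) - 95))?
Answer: √(39193 + 10201*I*√101) ≈ 272.9 + 187.83*I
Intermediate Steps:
k(I) = I^(5/2)
K = 39193 (K = -2 + 39195 = 39193)
√(K + k(b(-1) - 95)) = √(39193 + (6*(-1) - 95)^(5/2)) = √(39193 + (-6 - 95)^(5/2)) = √(39193 + (-101)^(5/2)) = √(39193 + 10201*I*√101)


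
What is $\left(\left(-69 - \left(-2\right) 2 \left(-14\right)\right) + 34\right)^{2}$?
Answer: $8281$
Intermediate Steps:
$\left(\left(-69 - \left(-2\right) 2 \left(-14\right)\right) + 34\right)^{2} = \left(\left(-69 - \left(-4\right) \left(-14\right)\right) + 34\right)^{2} = \left(\left(-69 - 56\right) + 34\right)^{2} = \left(-125 + 34\right)^{2} = \left(-91\right)^{2} = 8281$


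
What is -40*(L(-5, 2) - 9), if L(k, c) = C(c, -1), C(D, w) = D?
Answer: 280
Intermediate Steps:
L(k, c) = c
-40*(L(-5, 2) - 9) = -40*(2 - 9) = -40*(-7) = 280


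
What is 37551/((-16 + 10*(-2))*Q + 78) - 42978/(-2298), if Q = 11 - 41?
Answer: 7558929/147838 ≈ 51.130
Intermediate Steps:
Q = -30
37551/((-16 + 10*(-2))*Q + 78) - 42978/(-2298) = 37551/((-16 + 10*(-2))*(-30) + 78) - 42978/(-2298) = 37551/((-16 - 20)*(-30) + 78) - 42978*(-1/2298) = 37551/(-36*(-30) + 78) + 7163/383 = 37551/(1080 + 78) + 7163/383 = 37551/1158 + 7163/383 = 37551*(1/1158) + 7163/383 = 12517/386 + 7163/383 = 7558929/147838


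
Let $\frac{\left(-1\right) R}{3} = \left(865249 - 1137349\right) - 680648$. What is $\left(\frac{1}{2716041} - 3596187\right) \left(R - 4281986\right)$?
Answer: $\frac{13906245275023782172}{2716041} \approx 5.12 \cdot 10^{12}$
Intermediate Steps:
$R = 2858244$ ($R = - 3 \left(\left(865249 - 1137349\right) - 680648\right) = - 3 \left(-272100 - 680648\right) = \left(-3\right) \left(-952748\right) = 2858244$)
$\left(\frac{1}{2716041} - 3596187\right) \left(R - 4281986\right) = \left(\frac{1}{2716041} - 3596187\right) \left(2858244 - 4281986\right) = \left(\frac{1}{2716041} - 3596187\right) \left(-1423742\right) = \left(- \frac{9767391335666}{2716041}\right) \left(-1423742\right) = \frac{13906245275023782172}{2716041}$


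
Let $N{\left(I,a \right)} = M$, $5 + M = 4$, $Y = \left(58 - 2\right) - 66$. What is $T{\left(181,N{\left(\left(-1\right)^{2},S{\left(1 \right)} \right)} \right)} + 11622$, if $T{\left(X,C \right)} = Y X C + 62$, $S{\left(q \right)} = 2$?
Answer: $13494$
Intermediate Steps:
$Y = -10$ ($Y = 56 - 66 = -10$)
$M = -1$ ($M = -5 + 4 = -1$)
$N{\left(I,a \right)} = -1$
$T{\left(X,C \right)} = 62 - 10 C X$ ($T{\left(X,C \right)} = - 10 X C + 62 = - 10 C X + 62 = 62 - 10 C X$)
$T{\left(181,N{\left(\left(-1\right)^{2},S{\left(1 \right)} \right)} \right)} + 11622 = \left(62 - \left(-10\right) 181\right) + 11622 = \left(62 + 1810\right) + 11622 = 1872 + 11622 = 13494$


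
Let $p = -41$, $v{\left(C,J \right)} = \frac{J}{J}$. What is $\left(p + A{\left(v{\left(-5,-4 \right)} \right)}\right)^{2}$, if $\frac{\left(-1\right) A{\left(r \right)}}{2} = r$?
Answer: $1849$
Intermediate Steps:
$v{\left(C,J \right)} = 1$
$A{\left(r \right)} = - 2 r$
$\left(p + A{\left(v{\left(-5,-4 \right)} \right)}\right)^{2} = \left(-41 - 2\right)^{2} = \left(-43\right)^{2} = 1849$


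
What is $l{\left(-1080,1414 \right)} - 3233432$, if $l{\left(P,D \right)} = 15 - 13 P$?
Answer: $-3219377$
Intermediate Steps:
$l{\left(-1080,1414 \right)} - 3233432 = \left(15 - -14040\right) - 3233432 = \left(15 + 14040\right) - 3233432 = 14055 - 3233432 = -3219377$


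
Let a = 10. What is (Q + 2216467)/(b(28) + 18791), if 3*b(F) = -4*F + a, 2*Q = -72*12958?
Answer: 1749979/18757 ≈ 93.297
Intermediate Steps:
Q = -466488 (Q = (-72*12958)/2 = (½)*(-932976) = -466488)
b(F) = 10/3 - 4*F/3 (b(F) = (-4*F + 10)/3 = (10 - 4*F)/3 = 10/3 - 4*F/3)
(Q + 2216467)/(b(28) + 18791) = (-466488 + 2216467)/((10/3 - 4/3*28) + 18791) = 1749979/((10/3 - 112/3) + 18791) = 1749979/(-34 + 18791) = 1749979/18757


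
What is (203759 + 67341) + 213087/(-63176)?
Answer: 17126800513/63176 ≈ 2.7110e+5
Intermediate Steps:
(203759 + 67341) + 213087/(-63176) = 271100 + 213087*(-1/63176) = 271100 - 213087/63176 = 17126800513/63176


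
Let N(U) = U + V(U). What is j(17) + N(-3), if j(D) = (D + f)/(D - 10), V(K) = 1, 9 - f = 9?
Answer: 3/7 ≈ 0.42857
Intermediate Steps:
f = 0 (f = 9 - 1*9 = 9 - 9 = 0)
j(D) = D/(-10 + D) (j(D) = (D + 0)/(D - 10) = D/(-10 + D))
N(U) = 1 + U (N(U) = U + 1 = 1 + U)
j(17) + N(-3) = 17/(-10 + 17) + (1 - 3) = 17/7 - 2 = 3/7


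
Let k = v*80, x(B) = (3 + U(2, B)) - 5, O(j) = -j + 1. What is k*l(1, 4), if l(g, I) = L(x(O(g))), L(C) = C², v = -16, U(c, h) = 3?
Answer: -1280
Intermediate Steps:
O(j) = 1 - j
x(B) = 1 (x(B) = (3 + 3) - 5 = 6 - 5 = 1)
l(g, I) = 1 (l(g, I) = 1² = 1)
k = -1280 (k = -16*80 = -1280)
k*l(1, 4) = -1280*1 = -1280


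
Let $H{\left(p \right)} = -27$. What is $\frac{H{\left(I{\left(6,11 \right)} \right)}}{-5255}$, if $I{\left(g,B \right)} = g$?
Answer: $\frac{27}{5255} \approx 0.005138$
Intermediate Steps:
$\frac{H{\left(I{\left(6,11 \right)} \right)}}{-5255} = - \frac{27}{-5255} = \left(-27\right) \left(- \frac{1}{5255}\right) = \frac{27}{5255}$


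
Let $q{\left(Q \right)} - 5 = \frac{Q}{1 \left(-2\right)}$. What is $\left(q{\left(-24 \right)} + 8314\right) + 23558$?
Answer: $31889$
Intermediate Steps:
$q{\left(Q \right)} = 5 - \frac{Q}{2}$ ($q{\left(Q \right)} = 5 + \frac{Q}{1 \left(-2\right)} = 5 + \frac{Q}{-2} = 5 + Q \left(- \frac{1}{2}\right) = 5 - \frac{Q}{2}$)
$\left(q{\left(-24 \right)} + 8314\right) + 23558 = \left(\left(5 - -12\right) + 8314\right) + 23558 = \left(\left(5 + 12\right) + 8314\right) + 23558 = \left(17 + 8314\right) + 23558 = 8331 + 23558 = 31889$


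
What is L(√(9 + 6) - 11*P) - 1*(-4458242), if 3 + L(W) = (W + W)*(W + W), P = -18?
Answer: 4615115 + 1584*√15 ≈ 4.6212e+6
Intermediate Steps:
L(W) = -3 + 4*W² (L(W) = -3 + (W + W)*(W + W) = -3 + (2*W)*(2*W) = -3 + 4*W²)
L(√(9 + 6) - 11*P) - 1*(-4458242) = (-3 + 4*(√(9 + 6) - 11*(-18))²) - 1*(-4458242) = (-3 + 4*(√15 + 198)²) + 4458242 = (-3 + 4*(198 + √15)²) + 4458242 = 4458239 + 4*(198 + √15)²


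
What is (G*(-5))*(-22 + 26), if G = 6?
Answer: -120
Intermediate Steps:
(G*(-5))*(-22 + 26) = (6*(-5))*(-22 + 26) = -30*4 = -120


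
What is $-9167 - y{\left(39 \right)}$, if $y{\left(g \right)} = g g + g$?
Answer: $-10727$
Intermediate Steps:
$y{\left(g \right)} = g + g^{2}$ ($y{\left(g \right)} = g^{2} + g = g + g^{2}$)
$-9167 - y{\left(39 \right)} = -9167 - 39 \left(1 + 39\right) = -9167 - 39 \cdot 40 = -9167 - 1560 = -10727$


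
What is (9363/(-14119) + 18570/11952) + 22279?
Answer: 626622991601/28125048 ≈ 22280.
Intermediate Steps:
(9363/(-14119) + 18570/11952) + 22279 = (9363*(-1/14119) + 18570*(1/11952)) + 22279 = (-9363/14119 + 3095/1992) + 22279 = 25047209/28125048 + 22279 = 626622991601/28125048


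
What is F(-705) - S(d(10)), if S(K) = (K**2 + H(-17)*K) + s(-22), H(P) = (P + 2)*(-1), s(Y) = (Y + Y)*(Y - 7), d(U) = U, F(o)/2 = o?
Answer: -2936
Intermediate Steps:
F(o) = 2*o
s(Y) = 2*Y*(-7 + Y) (s(Y) = (2*Y)*(-7 + Y) = 2*Y*(-7 + Y))
H(P) = -2 - P (H(P) = (2 + P)*(-1) = -2 - P)
S(K) = 1276 + K**2 + 15*K (S(K) = (K**2 + (-2 - 1*(-17))*K) + 2*(-22)*(-7 - 22) = (K**2 + (-2 + 17)*K) + 2*(-22)*(-29) = (K**2 + 15*K) + 1276 = 1276 + K**2 + 15*K)
F(-705) - S(d(10)) = 2*(-705) - (1276 + 10**2 + 15*10) = -1410 - (1276 + 100 + 150) = -1410 - 1*1526 = -1410 - 1526 = -2936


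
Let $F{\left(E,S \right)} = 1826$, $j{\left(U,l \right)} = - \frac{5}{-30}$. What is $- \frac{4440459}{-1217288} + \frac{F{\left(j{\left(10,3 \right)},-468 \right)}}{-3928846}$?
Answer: $\frac{8721828406213}{2391268544824} \approx 3.6474$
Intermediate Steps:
$j{\left(U,l \right)} = \frac{1}{6}$ ($j{\left(U,l \right)} = \left(-5\right) \left(- \frac{1}{30}\right) = \frac{1}{6}$)
$- \frac{4440459}{-1217288} + \frac{F{\left(j{\left(10,3 \right)},-468 \right)}}{-3928846} = - \frac{4440459}{-1217288} + \frac{1826}{-3928846} = \left(-4440459\right) \left(- \frac{1}{1217288}\right) + 1826 \left(- \frac{1}{3928846}\right) = \frac{4440459}{1217288} - \frac{913}{1964423} = \frac{8721828406213}{2391268544824}$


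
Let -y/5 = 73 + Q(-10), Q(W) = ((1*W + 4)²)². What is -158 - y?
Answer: 6687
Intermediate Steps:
Q(W) = (4 + W)⁴ (Q(W) = ((W + 4)²)² = ((4 + W)²)² = (4 + W)⁴)
y = -6845 (y = -5*(73 + (4 - 10)⁴) = -5*(73 + (-6)⁴) = -5*(73 + 1296) = -5*1369 = -6845)
-158 - y = -158 - 1*(-6845) = -158 + 6845 = 6687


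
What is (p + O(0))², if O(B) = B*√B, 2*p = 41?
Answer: 1681/4 ≈ 420.25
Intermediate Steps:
p = 41/2 (p = (½)*41 = 41/2 ≈ 20.500)
O(B) = B^(3/2)
(p + O(0))² = (41/2 + 0^(3/2))² = (41/2 + 0)² = (41/2)² = 1681/4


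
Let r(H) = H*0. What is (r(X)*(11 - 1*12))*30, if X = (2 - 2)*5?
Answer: 0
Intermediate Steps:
X = 0 (X = 0*5 = 0)
r(H) = 0
(r(X)*(11 - 1*12))*30 = (0*(11 - 1*12))*30 = (0*(11 - 12))*30 = (0*(-1))*30 = 0*30 = 0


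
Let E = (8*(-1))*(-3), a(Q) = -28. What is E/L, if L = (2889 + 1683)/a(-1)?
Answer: -56/381 ≈ -0.14698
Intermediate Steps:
E = 24 (E = -8*(-3) = 24)
L = -1143/7 (L = (2889 + 1683)/(-28) = 4572*(-1/28) = -1143/7 ≈ -163.29)
E/L = 24/(-1143/7) = 24*(-7/1143) = -56/381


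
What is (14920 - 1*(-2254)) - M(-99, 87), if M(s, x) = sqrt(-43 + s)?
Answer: 17174 - I*sqrt(142) ≈ 17174.0 - 11.916*I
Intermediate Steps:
(14920 - 1*(-2254)) - M(-99, 87) = (14920 - 1*(-2254)) - sqrt(-43 - 99) = (14920 + 2254) - sqrt(-142) = 17174 - I*sqrt(142)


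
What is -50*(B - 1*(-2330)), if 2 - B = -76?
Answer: -120400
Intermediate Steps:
B = 78 (B = 2 - 1*(-76) = 2 + 76 = 78)
-50*(B - 1*(-2330)) = -50*(78 - 1*(-2330)) = -50*(78 + 2330) = -50*2408 = -120400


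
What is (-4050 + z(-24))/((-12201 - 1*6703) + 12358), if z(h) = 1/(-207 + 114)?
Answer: 376651/608778 ≈ 0.61870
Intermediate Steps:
z(h) = -1/93 (z(h) = 1/(-93) = -1/93)
(-4050 + z(-24))/((-12201 - 1*6703) + 12358) = (-4050 - 1/93)/((-12201 - 1*6703) + 12358) = -376651/(93*((-12201 - 6703) + 12358)) = -376651/(93*(-18904 + 12358)) = -376651/93/(-6546) = -376651/93*(-1/6546) = 376651/608778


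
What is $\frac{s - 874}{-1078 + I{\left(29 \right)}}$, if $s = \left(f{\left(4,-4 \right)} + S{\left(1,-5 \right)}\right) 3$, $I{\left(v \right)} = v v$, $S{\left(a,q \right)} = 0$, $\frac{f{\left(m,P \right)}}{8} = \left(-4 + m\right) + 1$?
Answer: $\frac{850}{237} \approx 3.5865$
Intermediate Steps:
$f{\left(m,P \right)} = -24 + 8 m$ ($f{\left(m,P \right)} = 8 \left(\left(-4 + m\right) + 1\right) = 8 \left(-3 + m\right) = -24 + 8 m$)
$I{\left(v \right)} = v^{2}$
$s = 24$ ($s = \left(\left(-24 + 8 \cdot 4\right) + 0\right) 3 = \left(\left(-24 + 32\right) + 0\right) 3 = \left(8 + 0\right) 3 = 8 \cdot 3 = 24$)
$\frac{s - 874}{-1078 + I{\left(29 \right)}} = \frac{24 - 874}{-1078 + 29^{2}} = \frac{24 - 874}{-1078 + 841} = \frac{24 - 874}{-237} = \left(-850\right) \left(- \frac{1}{237}\right) = \frac{850}{237}$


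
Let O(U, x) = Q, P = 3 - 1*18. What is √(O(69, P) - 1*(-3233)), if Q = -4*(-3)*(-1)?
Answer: √3221 ≈ 56.754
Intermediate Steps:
P = -15 (P = 3 - 18 = -15)
Q = -12 (Q = 12*(-1) = -12)
O(U, x) = -12
√(O(69, P) - 1*(-3233)) = √(-12 - 1*(-3233)) = √(-12 + 3233) = √3221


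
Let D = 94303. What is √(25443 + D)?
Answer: √119746 ≈ 346.04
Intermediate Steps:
√(25443 + D) = √(25443 + 94303) = √119746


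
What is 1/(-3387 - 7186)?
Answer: -1/10573 ≈ -9.4581e-5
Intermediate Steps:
1/(-3387 - 7186) = 1/(-10573) = -1/10573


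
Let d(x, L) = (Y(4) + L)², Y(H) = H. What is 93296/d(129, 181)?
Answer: 93296/34225 ≈ 2.7260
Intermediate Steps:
d(x, L) = (4 + L)²
93296/d(129, 181) = 93296/((4 + 181)²) = 93296/(185²) = 93296/34225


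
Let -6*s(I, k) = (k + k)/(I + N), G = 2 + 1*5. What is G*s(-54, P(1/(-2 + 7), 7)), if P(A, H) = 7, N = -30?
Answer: 7/36 ≈ 0.19444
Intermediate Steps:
G = 7 (G = 2 + 5 = 7)
s(I, k) = -k/(3*(-30 + I)) (s(I, k) = -(k + k)/(6*(I - 30)) = -2*k/(6*(-30 + I)) = -k/(3*(-30 + I)))
G*s(-54, P(1/(-2 + 7), 7)) = 7*(-1*7/(-90 + 3*(-54))) = 7*(-1*7/(-90 - 162)) = 7*(-1*7/(-252)) = 7*(-1*7*(-1/252)) = 7*(1/36) = 7/36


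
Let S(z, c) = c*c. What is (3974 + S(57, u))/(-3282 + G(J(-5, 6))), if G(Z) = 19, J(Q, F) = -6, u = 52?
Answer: -6678/3263 ≈ -2.0466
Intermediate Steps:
S(z, c) = c²
(3974 + S(57, u))/(-3282 + G(J(-5, 6))) = (3974 + 52²)/(-3282 + 19) = (3974 + 2704)/(-3263) = 6678*(-1/3263) = -6678/3263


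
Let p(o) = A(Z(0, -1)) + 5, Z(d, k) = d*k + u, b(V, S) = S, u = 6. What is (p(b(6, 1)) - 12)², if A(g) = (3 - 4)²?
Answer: 36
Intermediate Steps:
Z(d, k) = 6 + d*k (Z(d, k) = d*k + 6 = 6 + d*k)
A(g) = 1 (A(g) = (-1)² = 1)
p(o) = 6 (p(o) = 1 + 5 = 6)
(p(b(6, 1)) - 12)² = (6 - 12)² = (-6)² = 36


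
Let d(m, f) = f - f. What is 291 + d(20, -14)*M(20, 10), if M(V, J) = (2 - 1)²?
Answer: 291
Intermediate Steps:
d(m, f) = 0
M(V, J) = 1 (M(V, J) = 1² = 1)
291 + d(20, -14)*M(20, 10) = 291 + 0*1 = 291 + 0 = 291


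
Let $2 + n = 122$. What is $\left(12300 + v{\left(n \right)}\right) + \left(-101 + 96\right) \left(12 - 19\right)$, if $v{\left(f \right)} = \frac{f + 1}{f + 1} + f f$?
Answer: $26736$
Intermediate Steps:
$n = 120$ ($n = -2 + 122 = 120$)
$v{\left(f \right)} = 1 + f^{2}$ ($v{\left(f \right)} = \frac{1 + f}{1 + f} + f^{2} = 1 + f^{2}$)
$\left(12300 + v{\left(n \right)}\right) + \left(-101 + 96\right) \left(12 - 19\right) = \left(12300 + \left(1 + 120^{2}\right)\right) + \left(-101 + 96\right) \left(12 - 19\right) = \left(12300 + \left(1 + 14400\right)\right) - 5 \left(12 - 19\right) = \left(12300 + 14401\right) - -35 = 26701 + 35 = 26736$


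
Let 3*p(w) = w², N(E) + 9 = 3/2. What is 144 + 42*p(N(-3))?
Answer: 1863/2 ≈ 931.50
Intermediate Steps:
N(E) = -15/2 (N(E) = -9 + 3/2 = -15/2)
p(w) = w²/3
144 + 42*p(N(-3)) = 144 + 42*((-15/2)²/3) = 144 + 42*((⅓)*(225/4)) = 144 + 42*(75/4) = 144 + 1575/2 = 1863/2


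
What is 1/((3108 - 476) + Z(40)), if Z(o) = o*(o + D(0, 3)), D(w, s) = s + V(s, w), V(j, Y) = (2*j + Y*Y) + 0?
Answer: 1/4592 ≈ 0.00021777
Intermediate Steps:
V(j, Y) = Y² + 2*j (V(j, Y) = (2*j + Y²) + 0 = (Y² + 2*j) + 0 = Y² + 2*j)
D(w, s) = w² + 3*s (D(w, s) = s + (w² + 2*s) = w² + 3*s)
Z(o) = o*(9 + o) (Z(o) = o*(o + (0² + 3*3)) = o*(o + (0 + 9)) = o*(o + 9) = o*(9 + o))
1/((3108 - 476) + Z(40)) = 1/((3108 - 476) + 40*(9 + 40)) = 1/(2632 + 40*49) = 1/(2632 + 1960) = 1/4592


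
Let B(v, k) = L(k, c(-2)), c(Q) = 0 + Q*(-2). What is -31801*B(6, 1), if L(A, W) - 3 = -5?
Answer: 63602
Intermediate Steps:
c(Q) = -2*Q (c(Q) = 0 - 2*Q = -2*Q)
L(A, W) = -2 (L(A, W) = 3 - 5 = -2)
B(v, k) = -2
-31801*B(6, 1) = -31801*(-2) = 63602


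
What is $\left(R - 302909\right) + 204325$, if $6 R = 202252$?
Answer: $- \frac{194626}{3} \approx -64875.0$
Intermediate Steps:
$R = \frac{101126}{3}$ ($R = \frac{1}{6} \cdot 202252 = \frac{101126}{3} \approx 33709.0$)
$\left(R - 302909\right) + 204325 = \left(\frac{101126}{3} - 302909\right) + 204325 = - \frac{807601}{3} + 204325 = - \frac{194626}{3}$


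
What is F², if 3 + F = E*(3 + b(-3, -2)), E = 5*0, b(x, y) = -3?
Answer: 9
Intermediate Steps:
E = 0
F = -3 (F = -3 + 0*(3 - 3) = -3 + 0*0 = -3 + 0 = -3)
F² = (-3)² = 9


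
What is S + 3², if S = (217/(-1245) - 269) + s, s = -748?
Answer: -1255177/1245 ≈ -1008.2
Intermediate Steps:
S = -1266382/1245 (S = (217/(-1245) - 269) - 748 = (217*(-1/1245) - 269) - 748 = (-217/1245 - 269) - 748 = -335122/1245 - 748 = -1266382/1245 ≈ -1017.2)
S + 3² = -1266382/1245 + 3² = -1266382/1245 + 9 = -1255177/1245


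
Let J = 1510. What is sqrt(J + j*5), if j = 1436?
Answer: sqrt(8690) ≈ 93.220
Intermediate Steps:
sqrt(J + j*5) = sqrt(1510 + 1436*5) = sqrt(1510 + 7180) = sqrt(8690)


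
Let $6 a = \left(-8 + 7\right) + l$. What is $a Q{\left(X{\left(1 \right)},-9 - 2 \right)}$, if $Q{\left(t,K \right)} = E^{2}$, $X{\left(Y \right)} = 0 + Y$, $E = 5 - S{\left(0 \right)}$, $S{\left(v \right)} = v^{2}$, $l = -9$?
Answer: $- \frac{125}{3} \approx -41.667$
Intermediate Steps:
$E = 5$ ($E = 5 - 0^{2} = 5 - 0 = 5 + 0 = 5$)
$X{\left(Y \right)} = Y$
$Q{\left(t,K \right)} = 25$ ($Q{\left(t,K \right)} = 5^{2} = 25$)
$a = - \frac{5}{3}$ ($a = \frac{\left(-8 + 7\right) - 9}{6} = \frac{-1 - 9}{6} = \frac{1}{6} \left(-10\right) = - \frac{5}{3} \approx -1.6667$)
$a Q{\left(X{\left(1 \right)},-9 - 2 \right)} = \left(- \frac{5}{3}\right) 25 = - \frac{125}{3}$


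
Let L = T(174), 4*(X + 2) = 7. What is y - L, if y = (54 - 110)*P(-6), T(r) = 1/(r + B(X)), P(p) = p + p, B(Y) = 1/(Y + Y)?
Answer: 115583/172 ≈ 671.99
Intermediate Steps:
X = -¼ (X = -2 + (¼)*7 = -2 + 7/4 = -¼ ≈ -0.25000)
B(Y) = 1/(2*Y)
P(p) = 2*p
T(r) = 1/(-2 + r) (T(r) = 1/(r + 1/(2*(-¼))) = 1/(r + (½)*(-4)) = 1/(r - 2) = 1/(-2 + r))
L = 1/172 (L = 1/(-2 + 174) = 1/172 ≈ 0.0058140)
y = 672 (y = (54 - 110)*(2*(-6)) = -56*(-12) = 672)
y - L = 672 - 1*1/172 = 672 - 1/172 = 115583/172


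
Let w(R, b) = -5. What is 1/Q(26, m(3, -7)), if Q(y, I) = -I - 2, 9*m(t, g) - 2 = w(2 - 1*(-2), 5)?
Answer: -⅗ ≈ -0.60000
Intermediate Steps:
m(t, g) = -⅓ (m(t, g) = 2/9 + (⅑)*(-5) = 2/9 - 5/9 = -⅓)
Q(y, I) = -2 - I
1/Q(26, m(3, -7)) = 1/(-2 - 1*(-⅓)) = 1/(-2 + ⅓) = 1/(-5/3) = -⅗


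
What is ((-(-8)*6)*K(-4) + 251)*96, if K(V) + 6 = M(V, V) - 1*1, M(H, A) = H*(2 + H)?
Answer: 28704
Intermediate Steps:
K(V) = -7 + V*(2 + V) (K(V) = -6 + (V*(2 + V) - 1*1) = -6 + (V*(2 + V) - 1) = -6 + (-1 + V*(2 + V)) = -7 + V*(2 + V))
((-(-8)*6)*K(-4) + 251)*96 = ((-(-8)*6)*(-7 - 4*(2 - 4)) + 251)*96 = ((-4*(-12))*(-7 - 4*(-2)) + 251)*96 = (48*(-7 + 8) + 251)*96 = (48*1 + 251)*96 = (48 + 251)*96 = 299*96 = 28704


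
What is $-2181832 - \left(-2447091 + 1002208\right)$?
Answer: $-736949$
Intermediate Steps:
$-2181832 - \left(-2447091 + 1002208\right) = -2181832 - -1444883 = -2181832 + 1444883 = -736949$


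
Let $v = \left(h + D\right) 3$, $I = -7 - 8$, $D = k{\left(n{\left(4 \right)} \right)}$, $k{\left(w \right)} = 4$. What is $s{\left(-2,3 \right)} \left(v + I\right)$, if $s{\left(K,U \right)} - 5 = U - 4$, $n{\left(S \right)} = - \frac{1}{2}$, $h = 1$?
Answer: $0$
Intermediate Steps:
$n{\left(S \right)} = - \frac{1}{2}$ ($n{\left(S \right)} = \left(-1\right) \frac{1}{2} = - \frac{1}{2}$)
$D = 4$
$s{\left(K,U \right)} = 1 + U$ ($s{\left(K,U \right)} = 5 + \left(U - 4\right) = 5 + \left(-4 + U\right) = 1 + U$)
$I = -15$
$v = 15$ ($v = \left(1 + 4\right) 3 = 5 \cdot 3 = 15$)
$s{\left(-2,3 \right)} \left(v + I\right) = \left(1 + 3\right) \left(15 - 15\right) = 4 \cdot 0 = 0$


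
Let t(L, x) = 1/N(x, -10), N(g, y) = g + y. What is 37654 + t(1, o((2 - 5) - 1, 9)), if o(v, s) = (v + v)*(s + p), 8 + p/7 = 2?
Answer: 9564117/254 ≈ 37654.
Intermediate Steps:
p = -42 (p = -56 + 7*2 = -56 + 14 = -42)
o(v, s) = 2*v*(-42 + s) (o(v, s) = (v + v)*(s - 42) = (2*v)*(-42 + s) = 2*v*(-42 + s))
t(L, x) = 1/(-10 + x) (t(L, x) = 1/(x - 10) = 1/(-10 + x))
37654 + t(1, o((2 - 5) - 1, 9)) = 37654 + 1/(-10 + 2*((2 - 5) - 1)*(-42 + 9)) = 37654 + 1/(-10 + 2*(-3 - 1)*(-33)) = 37654 + 1/(-10 + 2*(-4)*(-33)) = 37654 + 1/(-10 + 264) = 37654 + 1/254 = 9564117/254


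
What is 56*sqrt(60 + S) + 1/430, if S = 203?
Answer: 1/430 + 56*sqrt(263) ≈ 908.17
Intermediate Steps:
56*sqrt(60 + S) + 1/430 = 56*sqrt(60 + 203) + 1/430 = 56*sqrt(263) + 1/430 = 1/430 + 56*sqrt(263)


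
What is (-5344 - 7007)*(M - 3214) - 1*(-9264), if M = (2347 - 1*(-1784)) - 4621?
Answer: 45757368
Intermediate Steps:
M = -490 (M = (2347 + 1784) - 4621 = 4131 - 4621 = -490)
(-5344 - 7007)*(M - 3214) - 1*(-9264) = (-5344 - 7007)*(-490 - 3214) - 1*(-9264) = -12351*(-3704) + 9264 = 45748104 + 9264 = 45757368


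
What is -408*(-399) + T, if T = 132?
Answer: 162924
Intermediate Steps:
-408*(-399) + T = -408*(-399) + 132 = 162792 + 132 = 162924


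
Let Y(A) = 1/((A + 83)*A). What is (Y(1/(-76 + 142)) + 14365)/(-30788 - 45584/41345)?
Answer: -3254272846895/6974632457676 ≈ -0.46659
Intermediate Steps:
Y(A) = 1/(A*(83 + A)) (Y(A) = 1/((83 + A)*A) = 1/(A*(83 + A)))
(Y(1/(-76 + 142)) + 14365)/(-30788 - 45584/41345) = (1/((1/(-76 + 142))*(83 + 1/(-76 + 142))) + 14365)/(-30788 - 45584/41345) = (1/((1/66)*(83 + 1/66)) + 14365)/(-30788 - 45584*1/41345) = (1/((1/66)*(83 + 1/66)) + 14365)/(-30788 - 45584/41345) = (66/(5479/66) + 14365)/(-1272975444/41345) = (66*(66/5479) + 14365)*(-41345/1272975444) = (4356/5479 + 14365)*(-41345/1272975444) = (78710191/5479)*(-41345/1272975444) = -3254272846895/6974632457676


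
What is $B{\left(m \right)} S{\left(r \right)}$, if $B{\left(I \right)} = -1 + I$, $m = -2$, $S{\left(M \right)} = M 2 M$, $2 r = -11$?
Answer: $- \frac{363}{2} \approx -181.5$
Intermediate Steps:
$r = - \frac{11}{2}$ ($r = \frac{1}{2} \left(-11\right) = - \frac{11}{2} \approx -5.5$)
$S{\left(M \right)} = 2 M^{2}$ ($S{\left(M \right)} = 2 M M = 2 M^{2}$)
$B{\left(m \right)} S{\left(r \right)} = \left(-1 - 2\right) 2 \left(- \frac{11}{2}\right)^{2} = - 3 \cdot 2 \cdot \frac{121}{4} = \left(-3\right) \frac{121}{2} = - \frac{363}{2}$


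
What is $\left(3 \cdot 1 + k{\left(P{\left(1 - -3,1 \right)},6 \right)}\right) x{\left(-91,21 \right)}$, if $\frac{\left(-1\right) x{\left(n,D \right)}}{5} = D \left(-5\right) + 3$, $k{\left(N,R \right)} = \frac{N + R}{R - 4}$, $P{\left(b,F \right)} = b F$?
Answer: $4080$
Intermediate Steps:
$P{\left(b,F \right)} = F b$
$k{\left(N,R \right)} = \frac{N + R}{-4 + R}$
$x{\left(n,D \right)} = -15 + 25 D$ ($x{\left(n,D \right)} = - 5 \left(D \left(-5\right) + 3\right) = - 5 \left(- 5 D + 3\right) = - 5 \left(3 - 5 D\right) = -15 + 25 D$)
$\left(3 \cdot 1 + k{\left(P{\left(1 - -3,1 \right)},6 \right)}\right) x{\left(-91,21 \right)} = \left(3 \cdot 1 + \frac{1 \left(1 - -3\right) + 6}{-4 + 6}\right) \left(-15 + 25 \cdot 21\right) = \left(3 + \frac{1 \left(1 + 3\right) + 6}{2}\right) \left(-15 + 525\right) = \left(3 + \frac{1 \cdot 4 + 6}{2}\right) 510 = \left(3 + \frac{4 + 6}{2}\right) 510 = \left(3 + \frac{1}{2} \cdot 10\right) 510 = \left(3 + 5\right) 510 = 8 \cdot 510 = 4080$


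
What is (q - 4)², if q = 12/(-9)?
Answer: 256/9 ≈ 28.444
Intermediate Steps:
q = -4/3 (q = 12*(-⅑) = -4/3 ≈ -1.3333)
(q - 4)² = (-4/3 - 4)² = (-16/3)² = 256/9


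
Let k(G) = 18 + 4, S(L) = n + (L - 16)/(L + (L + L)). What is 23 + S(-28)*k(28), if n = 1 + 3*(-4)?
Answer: -4357/21 ≈ -207.48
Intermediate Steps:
n = -11 (n = 1 - 12 = -11)
S(L) = -11 + (-16 + L)/(3*L) (S(L) = -11 + (L - 16)/(L + (L + L)) = -11 + (-16 + L)/(L + 2*L) = -11 + (-16 + L)/((3*L)) = -11 + (-16 + L)*(1/(3*L)) = -11 + (-16 + L)/(3*L))
k(G) = 22
23 + S(-28)*k(28) = 23 + ((16/3)*(-1 - 2*(-28))/(-28))*22 = 23 + ((16/3)*(-1/28)*(-1 + 56))*22 = 23 + ((16/3)*(-1/28)*55)*22 = 23 - 220/21*22 = 23 - 4840/21 = -4357/21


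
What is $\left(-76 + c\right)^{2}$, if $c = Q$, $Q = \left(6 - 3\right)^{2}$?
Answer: $4489$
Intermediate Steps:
$Q = 9$ ($Q = 3^{2} = 9$)
$c = 9$
$\left(-76 + c\right)^{2} = \left(-76 + 9\right)^{2} = \left(-67\right)^{2} = 4489$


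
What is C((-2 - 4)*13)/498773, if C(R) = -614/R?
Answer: 307/19452147 ≈ 1.5782e-5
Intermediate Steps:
C((-2 - 4)*13)/498773 = -614*1/(13*(-2 - 4))/498773 = -614/((-6*13))*(1/498773) = -614/(-78)*(1/498773) = -614*(-1/78)*(1/498773) = (307/39)*(1/498773) = 307/19452147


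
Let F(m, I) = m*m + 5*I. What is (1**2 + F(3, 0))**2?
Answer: 100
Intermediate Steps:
F(m, I) = m**2 + 5*I
(1**2 + F(3, 0))**2 = (1**2 + (3**2 + 5*0))**2 = (1 + (9 + 0))**2 = (1 + 9)**2 = 10**2 = 100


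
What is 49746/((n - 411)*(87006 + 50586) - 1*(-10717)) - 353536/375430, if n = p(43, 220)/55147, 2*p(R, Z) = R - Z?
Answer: -551677806641399506/585295599454744255 ≈ -0.94256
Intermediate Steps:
p(R, Z) = R/2 - Z/2 (p(R, Z) = (R - Z)/2 = R/2 - Z/2)
n = -177/110294 (n = ((½)*43 - ½*220)/55147 = (43/2 - 110)*(1/55147) = -177/2*1/55147 = -177/110294 ≈ -0.0016048)
49746/((n - 411)*(87006 + 50586) - 1*(-10717)) - 353536/375430 = 49746/((-177/110294 - 411)*(87006 + 50586) - 1*(-10717)) - 353536/375430 = 49746/(-45331011/110294*137592 + 10717) - 353536*1/375430 = 49746/(-3118592232756/55147 + 10717) - 176768/187715 = 49746/(-3118001222357/55147) - 176768/187715 = 49746*(-55147/3118001222357) - 176768/187715 = -2743342662/3118001222357 - 176768/187715 = -551677806641399506/585295599454744255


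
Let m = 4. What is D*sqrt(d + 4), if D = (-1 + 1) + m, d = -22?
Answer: 12*I*sqrt(2) ≈ 16.971*I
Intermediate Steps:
D = 4 (D = (-1 + 1) + 4 = 0 + 4 = 4)
D*sqrt(d + 4) = 4*sqrt(-22 + 4) = 4*sqrt(-18) = 4*(3*I*sqrt(2)) = 12*I*sqrt(2)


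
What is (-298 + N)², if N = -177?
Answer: 225625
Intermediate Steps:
(-298 + N)² = (-298 - 177)² = (-475)² = 225625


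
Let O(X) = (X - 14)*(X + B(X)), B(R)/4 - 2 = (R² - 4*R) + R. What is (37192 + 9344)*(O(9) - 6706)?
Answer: -366284856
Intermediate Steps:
B(R) = 8 - 12*R + 4*R² (B(R) = 8 + 4*((R² - 4*R) + R) = 8 + 4*(R² - 3*R) = 8 + (-12*R + 4*R²) = 8 - 12*R + 4*R²)
O(X) = (-14 + X)*(8 - 11*X + 4*X²) (O(X) = (X - 14)*(X + (8 - 12*X + 4*X²)) = (-14 + X)*(8 - 11*X + 4*X²))
(37192 + 9344)*(O(9) - 6706) = (37192 + 9344)*((-112 - 67*9² + 4*9³ + 162*9) - 6706) = 46536*((-112 - 67*81 + 4*729 + 1458) - 6706) = 46536*((-112 - 5427 + 2916 + 1458) - 6706) = 46536*(-1165 - 6706) = 46536*(-7871) = -366284856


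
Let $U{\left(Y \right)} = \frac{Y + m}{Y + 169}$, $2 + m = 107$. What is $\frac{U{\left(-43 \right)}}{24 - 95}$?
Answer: $- \frac{31}{4473} \approx -0.0069305$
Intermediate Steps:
$m = 105$ ($m = -2 + 107 = 105$)
$U{\left(Y \right)} = \frac{105 + Y}{169 + Y}$ ($U{\left(Y \right)} = \frac{Y + 105}{Y + 169} = \frac{105 + Y}{169 + Y}$)
$\frac{U{\left(-43 \right)}}{24 - 95} = \frac{\frac{1}{169 - 43} \left(105 - 43\right)}{24 - 95} = \frac{\frac{1}{126} \cdot 62}{-71} = - \frac{\frac{1}{126} \cdot 62}{71} = \left(- \frac{1}{71}\right) \frac{31}{63} = - \frac{31}{4473}$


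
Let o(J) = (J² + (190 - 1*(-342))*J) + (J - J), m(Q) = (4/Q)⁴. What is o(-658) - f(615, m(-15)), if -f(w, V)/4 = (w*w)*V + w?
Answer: 20929144/225 ≈ 93018.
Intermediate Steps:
m(Q) = 256/Q⁴
o(J) = J² + 532*J (o(J) = (J² + (190 + 342)*J) + 0 = (J² + 532*J) + 0 = J² + 532*J)
f(w, V) = -4*w - 4*V*w² (f(w, V) = -4*((w*w)*V + w) = -4*(w²*V + w) = -4*(V*w² + w) = -4*(w + V*w²) = -4*w - 4*V*w²)
o(-658) - f(615, m(-15)) = -658*(532 - 658) - (-4)*615*(1 + (256/(-15)⁴)*615) = -658*(-126) - (-4)*615*(1 + (256*(1/50625))*615) = 82908 - (-4)*615*(1 + (256/50625)*615) = 82908 - (-4)*615*(1 + 10496/3375) = 82908 - (-4)*615*13871/3375 = 82908 - 1*(-2274844/225) = 82908 + 2274844/225 = 20929144/225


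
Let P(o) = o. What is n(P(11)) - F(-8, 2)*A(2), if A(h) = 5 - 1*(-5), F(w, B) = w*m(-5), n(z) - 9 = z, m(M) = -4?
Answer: -300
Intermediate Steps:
n(z) = 9 + z
F(w, B) = -4*w (F(w, B) = w*(-4) = -4*w)
A(h) = 10 (A(h) = 5 + 5 = 10)
n(P(11)) - F(-8, 2)*A(2) = (9 + 11) - (-4*(-8))*10 = 20 - 32*10 = 20 - 1*320 = 20 - 320 = -300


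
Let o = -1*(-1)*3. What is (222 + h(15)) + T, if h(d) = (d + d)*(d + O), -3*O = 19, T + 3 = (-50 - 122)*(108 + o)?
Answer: -18613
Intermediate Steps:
o = 3 (o = 1*3 = 3)
T = -19095 (T = -3 + (-50 - 122)*(108 + 3) = -3 - 172*111 = -3 - 19092 = -19095)
O = -19/3 (O = -⅓*19 = -19/3 ≈ -6.3333)
h(d) = 2*d*(-19/3 + d) (h(d) = (d + d)*(d - 19/3) = (2*d)*(-19/3 + d) = 2*d*(-19/3 + d))
(222 + h(15)) + T = (222 + (⅔)*15*(-19 + 3*15)) - 19095 = (222 + (⅔)*15*(-19 + 45)) - 19095 = (222 + (⅔)*15*26) - 19095 = (222 + 260) - 19095 = 482 - 19095 = -18613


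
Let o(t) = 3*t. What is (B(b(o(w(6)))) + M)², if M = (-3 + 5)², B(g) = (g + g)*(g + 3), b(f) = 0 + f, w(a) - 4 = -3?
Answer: 1600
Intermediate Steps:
w(a) = 1 (w(a) = 4 - 3 = 1)
b(f) = f
B(g) = 2*g*(3 + g) (B(g) = (2*g)*(3 + g) = 2*g*(3 + g))
M = 4 (M = 2² = 4)
(B(b(o(w(6)))) + M)² = (2*(3*1)*(3 + 3*1) + 4)² = (2*3*(3 + 3) + 4)² = (2*3*6 + 4)² = (36 + 4)² = 40² = 1600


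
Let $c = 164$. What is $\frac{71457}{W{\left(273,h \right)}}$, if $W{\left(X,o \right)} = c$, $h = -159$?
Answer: $\frac{71457}{164} \approx 435.71$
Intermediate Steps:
$W{\left(X,o \right)} = 164$
$\frac{71457}{W{\left(273,h \right)}} = \frac{71457}{164}$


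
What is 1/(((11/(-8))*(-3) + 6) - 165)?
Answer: -8/1239 ≈ -0.0064568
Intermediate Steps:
1/(((11/(-8))*(-3) + 6) - 165) = 1/(((11*(-1/8))*(-3) + 6) - 165) = 1/((-11/8*(-3) + 6) - 165) = 1/((33/8 + 6) - 165) = 1/(81/8 - 165) = 1/(-1239/8) = -8/1239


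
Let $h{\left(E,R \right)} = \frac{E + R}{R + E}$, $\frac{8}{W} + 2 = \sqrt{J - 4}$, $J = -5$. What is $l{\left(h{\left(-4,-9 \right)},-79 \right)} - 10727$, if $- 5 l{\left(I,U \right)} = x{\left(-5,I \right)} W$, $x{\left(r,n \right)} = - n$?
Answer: $- \frac{697271}{65} - \frac{24 i}{65} \approx -10727.0 - 0.36923 i$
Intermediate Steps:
$W = \frac{8 \left(-2 - 3 i\right)}{13}$ ($W = \frac{8}{-2 + \sqrt{-5 - 4}} = \frac{8}{-2 + \sqrt{-9}} = \frac{8}{-2 + 3 i} = 8 \frac{-2 - 3 i}{13} = \frac{8 \left(-2 - 3 i\right)}{13} \approx -1.2308 - 1.8462 i$)
$h{\left(E,R \right)} = 1$ ($h{\left(E,R \right)} = \frac{E + R}{E + R} = 1$)
$l{\left(I,U \right)} = \frac{I \left(- \frac{16}{13} - \frac{24 i}{13}\right)}{5}$ ($l{\left(I,U \right)} = - \frac{- I \left(- \frac{16}{13} - \frac{24 i}{13}\right)}{5} = - \frac{\left(-1\right) I \left(- \frac{16}{13} - \frac{24 i}{13}\right)}{5} = \frac{I \left(- \frac{16}{13} - \frac{24 i}{13}\right)}{5}$)
$l{\left(h{\left(-4,-9 \right)},-79 \right)} - 10727 = \left(- \frac{8}{65}\right) 1 \left(2 + 3 i\right) - 10727 = \left(- \frac{16}{65} - \frac{24 i}{65}\right) - 10727 = - \frac{697271}{65} - \frac{24 i}{65}$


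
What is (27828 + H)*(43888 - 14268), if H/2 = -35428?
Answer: -1274489360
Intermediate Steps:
H = -70856 (H = 2*(-35428) = -70856)
(27828 + H)*(43888 - 14268) = (27828 - 70856)*(43888 - 14268) = -43028*29620 = -1274489360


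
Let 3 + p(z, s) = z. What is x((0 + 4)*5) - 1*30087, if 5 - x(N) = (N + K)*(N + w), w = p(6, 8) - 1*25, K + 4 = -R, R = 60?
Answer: -30170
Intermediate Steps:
K = -64 (K = -4 - 1*60 = -4 - 60 = -64)
p(z, s) = -3 + z
w = -22 (w = (-3 + 6) - 1*25 = 3 - 25 = -22)
x(N) = 5 - (-64 + N)*(-22 + N) (x(N) = 5 - (N - 64)*(N - 22) = 5 - (-64 + N)*(-22 + N))
x((0 + 4)*5) - 1*30087 = (-1403 - ((0 + 4)*5)**2 + 86*((0 + 4)*5)) - 1*30087 = (-1403 - (4*5)**2 + 86*(4*5)) - 30087 = (-1403 - 1*20**2 + 86*20) - 30087 = (-1403 - 1*400 + 1720) - 30087 = (-1403 - 400 + 1720) - 30087 = -83 - 30087 = -30170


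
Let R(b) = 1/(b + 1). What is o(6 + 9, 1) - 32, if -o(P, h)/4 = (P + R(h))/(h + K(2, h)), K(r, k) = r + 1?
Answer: -95/2 ≈ -47.500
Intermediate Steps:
K(r, k) = 1 + r
R(b) = 1/(1 + b)
o(P, h) = -4*(P + 1/(1 + h))/(3 + h) (o(P, h) = -4*(P + 1/(1 + h))/(h + (1 + 2)) = -4*(P + 1/(1 + h))/(h + 3) = -4*(P + 1/(1 + h))/(3 + h))
o(6 + 9, 1) - 32 = 4*(-1 - (6 + 9)*(1 + 1))/((1 + 1)*(3 + 1)) - 32 = 4*(-1 - 1*15*2)/(2*4) - 32 = 4*(1/2)*(1/4)*(-1 - 30) - 32 = 4*(1/2)*(1/4)*(-31) - 32 = -31/2 - 32 = -95/2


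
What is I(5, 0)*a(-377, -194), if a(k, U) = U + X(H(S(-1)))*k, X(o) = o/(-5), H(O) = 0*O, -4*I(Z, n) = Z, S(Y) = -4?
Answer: 485/2 ≈ 242.50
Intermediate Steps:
I(Z, n) = -Z/4
H(O) = 0
X(o) = -o/5 (X(o) = o*(-⅕) = -o/5)
a(k, U) = U (a(k, U) = U + (-⅕*0)*k = U + 0*k = U + 0 = U)
I(5, 0)*a(-377, -194) = -¼*5*(-194) = -5/4*(-194) = 485/2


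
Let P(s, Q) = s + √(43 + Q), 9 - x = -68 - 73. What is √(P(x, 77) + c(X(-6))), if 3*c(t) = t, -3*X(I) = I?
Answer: √(1356 + 18*√30)/3 ≈ 12.713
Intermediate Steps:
X(I) = -I/3
c(t) = t/3
x = 150 (x = 9 - (-68 - 73) = 9 - 1*(-141) = 9 + 141 = 150)
√(P(x, 77) + c(X(-6))) = √((150 + √(43 + 77)) + (-⅓*(-6))/3) = √((150 + √120) + (⅓)*2) = √((150 + 2*√30) + ⅔) = √(452/3 + 2*√30)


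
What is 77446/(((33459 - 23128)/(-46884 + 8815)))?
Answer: -2948291774/10331 ≈ -2.8538e+5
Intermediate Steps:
77446/(((33459 - 23128)/(-46884 + 8815))) = 77446/((10331/(-38069))) = 77446/((10331*(-1/38069))) = 77446/(-10331/38069) = 77446*(-38069/10331) = -2948291774/10331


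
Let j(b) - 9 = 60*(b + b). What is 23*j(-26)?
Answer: -71553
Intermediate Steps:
j(b) = 9 + 120*b (j(b) = 9 + 60*(b + b) = 9 + 60*(2*b) = 9 + 120*b)
23*j(-26) = 23*(9 + 120*(-26)) = 23*(9 - 3120) = 23*(-3111) = -71553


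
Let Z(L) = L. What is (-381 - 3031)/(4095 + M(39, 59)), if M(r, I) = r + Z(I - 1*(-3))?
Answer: -853/1049 ≈ -0.81316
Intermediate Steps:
M(r, I) = 3 + I + r (M(r, I) = r + (I - 1*(-3)) = r + (I + 3) = r + (3 + I) = 3 + I + r)
(-381 - 3031)/(4095 + M(39, 59)) = (-381 - 3031)/(4095 + (3 + 59 + 39)) = -3412/(4095 + 101) = -3412/4196 = -3412*1/4196 = -853/1049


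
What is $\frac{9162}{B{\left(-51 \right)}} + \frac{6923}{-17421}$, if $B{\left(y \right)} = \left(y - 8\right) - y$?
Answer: $- \frac{79833293}{69684} \approx -1145.6$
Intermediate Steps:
$B{\left(y \right)} = -8$ ($B{\left(y \right)} = \left(-8 + y\right) - y = -8$)
$\frac{9162}{B{\left(-51 \right)}} + \frac{6923}{-17421} = \frac{9162}{-8} + \frac{6923}{-17421} = 9162 \left(- \frac{1}{8}\right) + 6923 \left(- \frac{1}{17421}\right) = - \frac{4581}{4} - \frac{6923}{17421} = - \frac{79833293}{69684}$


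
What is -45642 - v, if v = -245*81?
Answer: -25797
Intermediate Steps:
v = -19845
-45642 - v = -45642 - 1*(-19845) = -45642 + 19845 = -25797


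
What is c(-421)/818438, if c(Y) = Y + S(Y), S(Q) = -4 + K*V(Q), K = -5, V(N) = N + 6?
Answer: 825/409219 ≈ 0.0020160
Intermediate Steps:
V(N) = 6 + N
S(Q) = -34 - 5*Q (S(Q) = -4 - 5*(6 + Q) = -4 + (-30 - 5*Q) = -34 - 5*Q)
c(Y) = -34 - 4*Y (c(Y) = Y + (-34 - 5*Y) = -34 - 4*Y)
c(-421)/818438 = (-34 - 4*(-421))/818438 = (-34 + 1684)*(1/818438) = 1650*(1/818438) = 825/409219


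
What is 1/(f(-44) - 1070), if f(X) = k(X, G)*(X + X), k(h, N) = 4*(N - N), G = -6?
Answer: -1/1070 ≈ -0.00093458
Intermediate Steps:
k(h, N) = 0 (k(h, N) = 4*0 = 0)
f(X) = 0 (f(X) = 0*(X + X) = 0*(2*X) = 0)
1/(f(-44) - 1070) = 1/(0 - 1070) = 1/(-1070) = -1/1070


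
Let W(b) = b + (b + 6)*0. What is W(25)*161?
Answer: 4025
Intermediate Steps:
W(b) = b (W(b) = b + (6 + b)*0 = b + 0 = b)
W(25)*161 = 25*161 = 4025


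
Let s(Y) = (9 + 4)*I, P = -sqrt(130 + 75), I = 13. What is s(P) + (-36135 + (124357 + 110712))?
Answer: 199103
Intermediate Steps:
P = -sqrt(205) ≈ -14.318
s(Y) = 169 (s(Y) = (9 + 4)*13 = 13*13 = 169)
s(P) + (-36135 + (124357 + 110712)) = 169 + (-36135 + (124357 + 110712)) = 169 + (-36135 + 235069) = 169 + 198934 = 199103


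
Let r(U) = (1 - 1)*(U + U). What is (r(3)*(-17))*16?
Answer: 0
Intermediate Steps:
r(U) = 0 (r(U) = 0*(2*U) = 0)
(r(3)*(-17))*16 = (0*(-17))*16 = 0*16 = 0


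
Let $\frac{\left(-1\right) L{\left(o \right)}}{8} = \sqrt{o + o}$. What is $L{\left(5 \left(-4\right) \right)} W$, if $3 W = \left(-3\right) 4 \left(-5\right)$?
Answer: $- 320 i \sqrt{10} \approx - 1011.9 i$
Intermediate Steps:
$L{\left(o \right)} = - 8 \sqrt{2} \sqrt{o}$ ($L{\left(o \right)} = - 8 \sqrt{o + o} = - 8 \sqrt{2 o} = - 8 \sqrt{2} \sqrt{o}$)
$W = 20$ ($W = \frac{\left(-3\right) 4 \left(-5\right)}{3} = \frac{\left(-12\right) \left(-5\right)}{3} = \frac{1}{3} \cdot 60 = 20$)
$L{\left(5 \left(-4\right) \right)} W = - 8 \sqrt{2} \sqrt{5 \left(-4\right)} 20 = - 8 \sqrt{2} \sqrt{-20} \cdot 20 = - 8 \sqrt{2} \cdot 2 i \sqrt{5} \cdot 20 = - 16 i \sqrt{10} \cdot 20 = - 320 i \sqrt{10}$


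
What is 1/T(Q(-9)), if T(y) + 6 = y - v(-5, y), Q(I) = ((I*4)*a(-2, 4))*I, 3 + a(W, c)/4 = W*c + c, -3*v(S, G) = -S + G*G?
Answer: 3/82273955 ≈ 3.6464e-8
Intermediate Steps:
v(S, G) = -G²/3 + S/3 (v(S, G) = -(-S + G*G)/3 = -(-S + G²)/3 = -(G² - S)/3 = -G²/3 + S/3)
a(W, c) = -12 + 4*c + 4*W*c (a(W, c) = -12 + 4*(W*c + c) = -12 + 4*(c + W*c) = -12 + (4*c + 4*W*c) = -12 + 4*c + 4*W*c)
Q(I) = -112*I² (Q(I) = ((I*4)*(-12 + 4*4 + 4*(-2)*4))*I = ((4*I)*(-12 + 16 - 32))*I = ((4*I)*(-28))*I = (-112*I)*I = -112*I²)
T(y) = -13/3 + y + y²/3 (T(y) = -6 + (y - (-y²/3 + (⅓)*(-5))) = -6 + (y - (-y²/3 - 5/3)) = -6 + (y - (-5/3 - y²/3)) = -6 + (y + (5/3 + y²/3)) = -6 + (5/3 + y + y²/3) = -13/3 + y + y²/3)
1/T(Q(-9)) = 1/(-13/3 - 112*(-9)² + (-112*(-9)²)²/3) = 1/(-13/3 - 112*81 + (-112*81)²/3) = 1/(-13/3 - 9072 + (⅓)*(-9072)²) = 1/(-13/3 - 9072 + (⅓)*82301184) = 1/(-13/3 - 9072 + 27433728) = 1/(82273955/3) = 3/82273955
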